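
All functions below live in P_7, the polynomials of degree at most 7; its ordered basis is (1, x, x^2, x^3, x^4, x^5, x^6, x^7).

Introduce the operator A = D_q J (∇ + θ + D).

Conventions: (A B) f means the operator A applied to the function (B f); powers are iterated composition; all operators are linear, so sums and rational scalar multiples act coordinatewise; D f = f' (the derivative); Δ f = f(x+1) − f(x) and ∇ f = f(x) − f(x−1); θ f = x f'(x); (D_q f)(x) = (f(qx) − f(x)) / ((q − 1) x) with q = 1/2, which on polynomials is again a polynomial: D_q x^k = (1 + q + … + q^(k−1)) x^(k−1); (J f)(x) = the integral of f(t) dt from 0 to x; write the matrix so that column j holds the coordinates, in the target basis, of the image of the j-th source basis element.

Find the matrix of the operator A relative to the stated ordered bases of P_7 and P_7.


image of 1: 0
image of x: (3/4)x + 2
image of x^2: (7/6)x^2 + 3x - 1
image of x^3: (45/32)x^3 + (7/2)x^2 - (9/4)x + 1
image of x^4: (31/20)x^4 + (15/4)x^3 - (7/2)x^2 + 3x - 1
image of x^5: (105/64)x^5 + (31/8)x^4 - (75/16)x^3 + (35/6)x^2 - (15/4)x + 1
image of x^6: (381/224)x^6 + (63/16)x^5 - (93/16)x^4 + (75/8)x^3 - (35/4)x^2 + (9/2)x - 1
image of x^7: (1785/1024)x^7 + (127/32)x^6 - (441/64)x^5 + (217/16)x^4 - (525/32)x^3 + (49/4)x^2 - (21/4)x + 1
each image's coordinates form column j of the matrix

the matrix is [[0, 2, -1, 1, -1, 1, -1, 1]; [0, 3/4, 3, -9/4, 3, -15/4, 9/2, -21/4]; [0, 0, 7/6, 7/2, -7/2, 35/6, -35/4, 49/4]; [0, 0, 0, 45/32, 15/4, -75/16, 75/8, -525/32]; [0, 0, 0, 0, 31/20, 31/8, -93/16, 217/16]; [0, 0, 0, 0, 0, 105/64, 63/16, -441/64]; [0, 0, 0, 0, 0, 0, 381/224, 127/32]; [0, 0, 0, 0, 0, 0, 0, 1785/1024]] (rows listed top to bottom)


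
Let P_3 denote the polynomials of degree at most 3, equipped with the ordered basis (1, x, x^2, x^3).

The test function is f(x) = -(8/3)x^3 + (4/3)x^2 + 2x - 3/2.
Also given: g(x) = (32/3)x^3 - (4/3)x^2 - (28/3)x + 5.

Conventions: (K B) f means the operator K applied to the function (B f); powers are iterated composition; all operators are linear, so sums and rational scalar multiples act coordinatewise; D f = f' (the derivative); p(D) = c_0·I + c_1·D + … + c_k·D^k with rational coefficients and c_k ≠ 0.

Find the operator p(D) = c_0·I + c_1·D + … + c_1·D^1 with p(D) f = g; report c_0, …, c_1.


D^0 f = -(8/3)x^3 + (4/3)x^2 + 2x - 3/2
D^1 f = -8x^2 + (8/3)x + 2
matching coefficients of g against c_0 f + c_1 Df + … from the top degree down determines the c_i
solution: c_0 = -4, c_1 = -1/2

c_0 = -4, c_1 = -1/2


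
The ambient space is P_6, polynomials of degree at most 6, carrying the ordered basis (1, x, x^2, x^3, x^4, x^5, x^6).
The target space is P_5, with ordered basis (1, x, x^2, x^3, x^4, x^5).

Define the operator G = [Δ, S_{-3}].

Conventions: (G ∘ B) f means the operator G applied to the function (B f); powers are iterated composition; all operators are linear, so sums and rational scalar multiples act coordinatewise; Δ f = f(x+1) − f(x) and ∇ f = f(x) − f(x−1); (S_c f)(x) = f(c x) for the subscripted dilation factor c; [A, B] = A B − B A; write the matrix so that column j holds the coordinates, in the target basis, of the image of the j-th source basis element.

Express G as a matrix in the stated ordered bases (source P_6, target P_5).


image of 1: 0
image of x: -4
image of x^2: 24x + 8
image of x^3: -108x^2 - 72x - 28
image of x^4: 432x^3 + 432x^2 + 336x + 80
image of x^5: -1620x^4 - 2160x^3 - 2520x^2 - 1200x - 244
image of x^6: 5832x^5 + 9720x^4 + 15120x^3 + 10800x^2 + 4392x + 728
each image's coordinates form column j of the matrix

the matrix is [[0, -4, 8, -28, 80, -244, 728]; [0, 0, 24, -72, 336, -1200, 4392]; [0, 0, 0, -108, 432, -2520, 10800]; [0, 0, 0, 0, 432, -2160, 15120]; [0, 0, 0, 0, 0, -1620, 9720]; [0, 0, 0, 0, 0, 0, 5832]] (rows listed top to bottom)


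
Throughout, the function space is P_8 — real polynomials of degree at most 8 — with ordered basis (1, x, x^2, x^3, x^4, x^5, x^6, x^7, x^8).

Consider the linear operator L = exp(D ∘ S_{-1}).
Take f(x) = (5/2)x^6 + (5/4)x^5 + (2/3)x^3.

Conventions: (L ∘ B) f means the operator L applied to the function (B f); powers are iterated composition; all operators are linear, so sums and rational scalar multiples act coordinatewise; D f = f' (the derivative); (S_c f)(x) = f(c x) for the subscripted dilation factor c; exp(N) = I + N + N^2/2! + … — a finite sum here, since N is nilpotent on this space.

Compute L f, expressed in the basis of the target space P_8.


the result is g(x) = (5/2)x^6 + (65/4)x^5 - (175/4)x^4 - (371/6)x^3 + 48x^2 + (77/4)x - 37/12

order-1 term: 15x^5 - (25/4)x^4 - 2x^2
order-2 term: -(75/2)x^4 - (25/2)x^3 - 2x
order-3 term: -50x^3 + (25/2)x^2 + 2/3
order-4 term: (75/2)x^2 + (25/4)x
order-5 term: 15x - 5/4
order-6 term: -5/2
the series for exp(D ∘ S_{-1}) f terminates at order 6
exp(D ∘ S_{-1}) f = (5/2)x^6 + (65/4)x^5 - (175/4)x^4 - (371/6)x^3 + 48x^2 + (77/4)x - 37/12


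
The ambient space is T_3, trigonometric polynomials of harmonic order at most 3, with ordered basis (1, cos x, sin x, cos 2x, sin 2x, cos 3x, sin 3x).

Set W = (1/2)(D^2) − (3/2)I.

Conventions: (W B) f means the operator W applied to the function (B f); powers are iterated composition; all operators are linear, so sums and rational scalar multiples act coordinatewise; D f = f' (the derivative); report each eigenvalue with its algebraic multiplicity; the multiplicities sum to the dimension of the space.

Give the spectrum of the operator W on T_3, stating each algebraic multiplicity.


λ = -6 (multiplicity 2), λ = -7/2 (multiplicity 2), λ = -2 (multiplicity 2), λ = -3/2 (multiplicity 1)

image of 1: -3/2
image of cos x: -2cos x
image of sin x: -2sin x
image of cos 2x: -(7/2)cos 2x
image of sin 2x: -(7/2)sin 2x
image of cos 3x: -6cos 3x
image of sin 3x: -6sin 3x
the matrix is diagonal; its diagonal is (-3/2, -2, -2, -7/2, -7/2, -6, -6)
for a triangular matrix the eigenvalues are the diagonal entries, with algebraic multiplicity their repetition count


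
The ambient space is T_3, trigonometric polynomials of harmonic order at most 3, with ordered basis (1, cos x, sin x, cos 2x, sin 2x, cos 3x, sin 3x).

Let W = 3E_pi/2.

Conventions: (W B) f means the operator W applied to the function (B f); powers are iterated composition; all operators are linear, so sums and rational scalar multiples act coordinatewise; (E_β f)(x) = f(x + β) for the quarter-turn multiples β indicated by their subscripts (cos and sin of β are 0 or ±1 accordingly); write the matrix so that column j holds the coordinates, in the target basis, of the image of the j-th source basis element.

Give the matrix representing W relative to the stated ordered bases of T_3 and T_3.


image of 1: 3
image of cos x: -3sin x
image of sin x: 3cos x
image of cos 2x: -3cos 2x
image of sin 2x: -3sin 2x
image of cos 3x: 3sin 3x
image of sin 3x: -3cos 3x
each image's coordinates form column j of the matrix

the matrix is [[3, 0, 0, 0, 0, 0, 0]; [0, 0, 3, 0, 0, 0, 0]; [0, -3, 0, 0, 0, 0, 0]; [0, 0, 0, -3, 0, 0, 0]; [0, 0, 0, 0, -3, 0, 0]; [0, 0, 0, 0, 0, 0, -3]; [0, 0, 0, 0, 0, 3, 0]] (rows listed top to bottom)


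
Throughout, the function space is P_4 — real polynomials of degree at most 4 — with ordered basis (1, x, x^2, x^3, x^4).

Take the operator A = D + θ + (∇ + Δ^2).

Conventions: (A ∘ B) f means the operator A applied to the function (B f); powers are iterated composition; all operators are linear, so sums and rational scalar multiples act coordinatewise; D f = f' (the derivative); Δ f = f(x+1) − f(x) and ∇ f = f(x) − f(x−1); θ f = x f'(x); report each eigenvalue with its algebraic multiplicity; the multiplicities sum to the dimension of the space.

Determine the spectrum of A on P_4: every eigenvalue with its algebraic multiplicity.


λ = 0 (multiplicity 1), λ = 1 (multiplicity 1), λ = 2 (multiplicity 1), λ = 3 (multiplicity 1), λ = 4 (multiplicity 1)

image of 1: 0
image of x: x + 2
image of x^2: 2x^2 + 4x + 1
image of x^3: 3x^3 + 6x^2 + 3x + 7
image of x^4: 4x^4 + 8x^3 + 6x^2 + 28x + 13
the matrix is upper triangular; its diagonal is (0, 1, 2, 3, 4)
for a triangular matrix the eigenvalues are the diagonal entries, with algebraic multiplicity their repetition count


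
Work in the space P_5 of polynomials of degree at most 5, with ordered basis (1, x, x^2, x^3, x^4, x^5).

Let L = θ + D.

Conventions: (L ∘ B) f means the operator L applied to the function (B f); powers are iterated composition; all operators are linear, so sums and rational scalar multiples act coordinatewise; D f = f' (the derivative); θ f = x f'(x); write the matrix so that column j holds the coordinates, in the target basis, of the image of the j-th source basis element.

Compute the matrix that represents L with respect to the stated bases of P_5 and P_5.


the matrix is [[0, 1, 0, 0, 0, 0]; [0, 1, 2, 0, 0, 0]; [0, 0, 2, 3, 0, 0]; [0, 0, 0, 3, 4, 0]; [0, 0, 0, 0, 4, 5]; [0, 0, 0, 0, 0, 5]] (rows listed top to bottom)

image of 1: 0
image of x: x + 1
image of x^2: 2x^2 + 2x
image of x^3: 3x^3 + 3x^2
image of x^4: 4x^4 + 4x^3
image of x^5: 5x^5 + 5x^4
each image's coordinates form column j of the matrix


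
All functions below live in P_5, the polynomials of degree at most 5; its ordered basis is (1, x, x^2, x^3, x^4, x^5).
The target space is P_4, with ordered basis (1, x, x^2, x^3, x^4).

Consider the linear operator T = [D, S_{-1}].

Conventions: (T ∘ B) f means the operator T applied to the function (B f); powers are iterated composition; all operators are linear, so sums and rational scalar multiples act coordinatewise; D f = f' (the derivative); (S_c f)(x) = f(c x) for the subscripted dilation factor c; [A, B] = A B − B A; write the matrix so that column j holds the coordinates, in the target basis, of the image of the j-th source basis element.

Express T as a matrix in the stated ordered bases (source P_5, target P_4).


image of 1: 0
image of x: -2
image of x^2: 4x
image of x^3: -6x^2
image of x^4: 8x^3
image of x^5: -10x^4
each image's coordinates form column j of the matrix

the matrix is [[0, -2, 0, 0, 0, 0]; [0, 0, 4, 0, 0, 0]; [0, 0, 0, -6, 0, 0]; [0, 0, 0, 0, 8, 0]; [0, 0, 0, 0, 0, -10]] (rows listed top to bottom)


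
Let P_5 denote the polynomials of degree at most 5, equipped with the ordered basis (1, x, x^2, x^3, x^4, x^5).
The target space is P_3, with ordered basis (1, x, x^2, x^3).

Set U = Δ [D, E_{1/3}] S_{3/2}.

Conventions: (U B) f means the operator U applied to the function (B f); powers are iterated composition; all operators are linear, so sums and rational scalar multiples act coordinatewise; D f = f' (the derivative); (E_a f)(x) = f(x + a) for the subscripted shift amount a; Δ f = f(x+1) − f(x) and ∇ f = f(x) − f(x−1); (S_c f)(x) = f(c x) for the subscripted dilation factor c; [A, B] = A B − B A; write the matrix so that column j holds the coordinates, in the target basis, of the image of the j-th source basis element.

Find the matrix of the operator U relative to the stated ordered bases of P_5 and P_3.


the matrix is [[0, 0, 0, 0, 0, 0]; [0, 0, 0, 0, 0, 0]; [0, 0, 0, 0, 0, 0]; [0, 0, 0, 0, 0, 0]] (rows listed top to bottom)

image of 1: 0
image of x: 0
image of x^2: 0
image of x^3: 0
image of x^4: 0
image of x^5: 0
each image's coordinates form column j of the matrix


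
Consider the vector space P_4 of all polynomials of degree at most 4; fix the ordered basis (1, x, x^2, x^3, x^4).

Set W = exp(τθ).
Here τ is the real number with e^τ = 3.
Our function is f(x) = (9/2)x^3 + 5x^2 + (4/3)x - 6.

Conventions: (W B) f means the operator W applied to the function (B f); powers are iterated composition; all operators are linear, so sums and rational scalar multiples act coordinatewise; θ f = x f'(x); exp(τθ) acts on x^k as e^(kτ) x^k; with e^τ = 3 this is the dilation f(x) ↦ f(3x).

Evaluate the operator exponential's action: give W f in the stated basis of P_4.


g(x) = (243/2)x^3 + 45x^2 + 4x - 6

exp(τθ) x^k = e^(kτ) x^k; with e^τ = 3 this sends x^k to 3^k x^k
x ↦ 3 x
x^2 ↦ 9 x^2
x^3 ↦ 27 x^3
applying this coordinatewise to f: exp(τθ) f = (243/2)x^3 + 45x^2 + 4x - 6


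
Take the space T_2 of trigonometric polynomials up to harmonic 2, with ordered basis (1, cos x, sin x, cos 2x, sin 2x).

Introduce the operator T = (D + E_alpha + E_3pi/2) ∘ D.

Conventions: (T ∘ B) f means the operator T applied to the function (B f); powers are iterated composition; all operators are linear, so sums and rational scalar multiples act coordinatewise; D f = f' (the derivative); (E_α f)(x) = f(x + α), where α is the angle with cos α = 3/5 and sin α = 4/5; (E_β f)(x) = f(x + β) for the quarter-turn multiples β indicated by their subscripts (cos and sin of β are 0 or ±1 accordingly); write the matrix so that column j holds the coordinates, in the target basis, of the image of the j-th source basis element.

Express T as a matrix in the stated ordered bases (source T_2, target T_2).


the matrix is [[0, 0, 0, 0, 0]; [0, -4/5, 3/5, 0, 0]; [0, -3/5, -4/5, 0, 0]; [0, 0, 0, -148/25, -64/25]; [0, 0, 0, 64/25, -148/25]] (rows listed top to bottom)

image of 1: 0
image of cos x: -(4/5)cos x - (3/5)sin x
image of sin x: (3/5)cos x - (4/5)sin x
image of cos 2x: -(148/25)cos 2x + (64/25)sin 2x
image of sin 2x: -(64/25)cos 2x - (148/25)sin 2x
each image's coordinates form column j of the matrix


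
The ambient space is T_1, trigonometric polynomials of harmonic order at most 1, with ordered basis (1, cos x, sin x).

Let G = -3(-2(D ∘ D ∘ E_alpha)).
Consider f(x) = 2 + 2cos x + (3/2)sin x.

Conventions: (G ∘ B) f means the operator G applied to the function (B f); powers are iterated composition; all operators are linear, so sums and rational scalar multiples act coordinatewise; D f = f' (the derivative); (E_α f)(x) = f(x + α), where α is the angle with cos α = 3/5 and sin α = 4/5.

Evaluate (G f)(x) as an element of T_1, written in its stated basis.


E_alpha f = 2 + (12/5)cos x - (7/10)sin x
D E_alpha f = -(7/10)cos x - (12/5)sin x
D D E_alpha f = -(12/5)cos x + (7/10)sin x
(-2(D ∘ D ∘ E_alpha)) f = (24/5)cos x - (7/5)sin x
(-3(-2(D ∘ D ∘ E_alpha))) f = -(72/5)cos x + (21/5)sin x

the image equals g(x) = -(72/5)cos x + (21/5)sin x


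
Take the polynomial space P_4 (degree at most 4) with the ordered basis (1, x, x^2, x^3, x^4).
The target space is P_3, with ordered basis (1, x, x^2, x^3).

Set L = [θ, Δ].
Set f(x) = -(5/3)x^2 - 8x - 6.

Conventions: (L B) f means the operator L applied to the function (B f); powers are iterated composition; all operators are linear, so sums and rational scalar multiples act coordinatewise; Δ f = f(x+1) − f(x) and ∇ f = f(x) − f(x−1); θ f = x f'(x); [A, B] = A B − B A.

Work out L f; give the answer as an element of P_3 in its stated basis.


Δ f = -(10/3)x - 29/3
θ Δ f = -(10/3)x
θ f = -(10/3)x^2 - 8x
Δ θ f = -(20/3)x - 34/3
[θ, Δ] f = (10/3)x + 34/3

the result is g(x) = (10/3)x + 34/3


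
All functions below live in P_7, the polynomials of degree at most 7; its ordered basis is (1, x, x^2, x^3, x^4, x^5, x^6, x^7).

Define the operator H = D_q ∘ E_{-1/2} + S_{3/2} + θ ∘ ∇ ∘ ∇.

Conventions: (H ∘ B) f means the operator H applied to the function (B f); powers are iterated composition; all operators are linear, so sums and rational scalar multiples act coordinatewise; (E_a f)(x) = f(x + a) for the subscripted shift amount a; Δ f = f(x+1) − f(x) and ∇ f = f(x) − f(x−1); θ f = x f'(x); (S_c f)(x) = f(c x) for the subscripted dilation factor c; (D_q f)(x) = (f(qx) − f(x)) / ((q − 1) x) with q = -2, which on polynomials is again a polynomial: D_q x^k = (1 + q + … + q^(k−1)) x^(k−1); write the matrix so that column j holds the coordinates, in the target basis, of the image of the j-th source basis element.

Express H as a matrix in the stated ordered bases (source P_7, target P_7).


the matrix is [[1, 1, -1, 3/4, -1/2, 5/16, -3/16, 7/64]; [0, 3/2, -1, 15/2, -51/2, 285/4, -2895/16, 13909/32]; [0, 0, 9/4, 3, 18, -225/2, 825/2, -20055/16]; [0, 0, 0, 27/8, -5, 145/2, -1515/4, 11935/8]; [0, 0, 0, 0, 81/16, 11, 87, -3129/4]; [0, 0, 0, 0, 0, 243/32, -21, 567/2]; [0, 0, 0, 0, 0, 0, 729/64, 43]; [0, 0, 0, 0, 0, 0, 0, 2187/128]] (rows listed top to bottom)

image of 1: 1
image of x: (3/2)x + 1
image of x^2: (9/4)x^2 - x - 1
image of x^3: (27/8)x^3 + 3x^2 + (15/2)x + 3/4
image of x^4: (81/16)x^4 - 5x^3 + 18x^2 - (51/2)x - 1/2
image of x^5: (243/32)x^5 + 11x^4 + (145/2)x^3 - (225/2)x^2 + (285/4)x + 5/16
image of x^6: (729/64)x^6 - 21x^5 + 87x^4 - (1515/4)x^3 + (825/2)x^2 - (2895/16)x - 3/16
image of x^7: (2187/128)x^7 + 43x^6 + (567/2)x^5 - (3129/4)x^4 + (11935/8)x^3 - (20055/16)x^2 + (13909/32)x + 7/64
each image's coordinates form column j of the matrix


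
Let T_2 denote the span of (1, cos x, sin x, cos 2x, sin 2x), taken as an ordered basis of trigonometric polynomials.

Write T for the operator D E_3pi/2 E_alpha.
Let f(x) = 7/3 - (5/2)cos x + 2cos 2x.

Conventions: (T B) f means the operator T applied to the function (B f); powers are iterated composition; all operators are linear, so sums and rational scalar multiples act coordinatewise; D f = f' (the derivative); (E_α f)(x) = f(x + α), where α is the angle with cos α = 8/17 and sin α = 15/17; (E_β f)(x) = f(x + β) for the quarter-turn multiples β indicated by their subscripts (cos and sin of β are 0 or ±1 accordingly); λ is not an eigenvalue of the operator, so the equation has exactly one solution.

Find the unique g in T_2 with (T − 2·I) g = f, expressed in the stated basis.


g(x) = -7/6 + (65/53)cos x - (75/106)sin x - (1/2)cos 2x + (23/14)sin 2x

write g with unknown coordinates in the stated basis and equate coefficients in (T − 2·I) g = f
solving from the highest basis element down gives g = -7/6 + (65/53)cos x - (75/106)sin x - (1/2)cos 2x + (23/14)sin 2x
check: T g = -(5/106)cos x - (75/53)sin x + cos 2x + (23/7)sin 2x
so T g − 2·g = 7/3 - (5/2)cos x + 2cos 2x = f ✓


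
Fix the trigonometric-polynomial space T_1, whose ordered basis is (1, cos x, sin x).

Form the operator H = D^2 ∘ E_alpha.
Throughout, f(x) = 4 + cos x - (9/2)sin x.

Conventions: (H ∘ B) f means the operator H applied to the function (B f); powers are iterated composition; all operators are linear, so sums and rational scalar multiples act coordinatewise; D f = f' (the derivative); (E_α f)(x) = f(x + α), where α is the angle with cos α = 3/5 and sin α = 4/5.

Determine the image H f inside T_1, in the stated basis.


g(x) = 3cos x + (7/2)sin x

E_alpha f = 4 - 3cos x - (7/2)sin x
D E_alpha f = -(7/2)cos x + 3sin x
D D E_alpha f = 3cos x + (7/2)sin x


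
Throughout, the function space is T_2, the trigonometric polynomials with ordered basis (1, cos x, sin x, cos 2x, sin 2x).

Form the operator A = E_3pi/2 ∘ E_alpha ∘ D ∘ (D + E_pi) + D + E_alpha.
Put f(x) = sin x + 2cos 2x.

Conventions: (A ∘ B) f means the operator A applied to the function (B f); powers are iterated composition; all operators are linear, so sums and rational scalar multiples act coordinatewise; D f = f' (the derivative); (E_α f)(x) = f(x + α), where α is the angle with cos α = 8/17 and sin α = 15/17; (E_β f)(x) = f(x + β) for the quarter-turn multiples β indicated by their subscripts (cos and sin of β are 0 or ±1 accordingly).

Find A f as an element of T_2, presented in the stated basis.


D f = cos x - 4sin 2x
E_pi f = -sin x + 2cos 2x
(D + E_pi) f = cos x - sin x + 2cos 2x - 4sin 2x
D (D + E_pi) f = -cos x - sin x - 8cos 2x - 4sin 2x
E_alpha D (D + E_pi) f = -(23/17)cos x + (7/17)sin x + (328/289)cos 2x + (2564/289)sin 2x
E_3pi/2 E_alpha D (D + E_pi) f = -(7/17)cos x - (23/17)sin x - (328/289)cos 2x - (2564/289)sin 2x
D f = cos x - 4sin 2x
E_alpha f = (15/17)cos x + (8/17)sin x - (322/289)cos 2x - (480/289)sin 2x
(E_3pi/2 ∘ E_alpha ∘ D ∘ (D + E_pi) + D + E_alpha) f = (25/17)cos x - (15/17)sin x - (650/289)cos 2x - (4200/289)sin 2x

g(x) = (25/17)cos x - (15/17)sin x - (650/289)cos 2x - (4200/289)sin 2x


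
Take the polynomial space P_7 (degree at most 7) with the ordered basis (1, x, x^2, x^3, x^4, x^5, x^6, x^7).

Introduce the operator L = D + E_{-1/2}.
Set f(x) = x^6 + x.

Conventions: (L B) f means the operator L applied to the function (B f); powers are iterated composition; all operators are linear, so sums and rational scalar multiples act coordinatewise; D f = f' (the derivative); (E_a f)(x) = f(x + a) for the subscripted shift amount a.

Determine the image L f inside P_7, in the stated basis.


D f = 6x^5 + 1
E_{-1/2} f = x^6 - 3x^5 + (15/4)x^4 - (5/2)x^3 + (15/16)x^2 + (13/16)x - 31/64
(D + E_{-1/2}) f = x^6 + 3x^5 + (15/4)x^4 - (5/2)x^3 + (15/16)x^2 + (13/16)x + 33/64

the image equals g(x) = x^6 + 3x^5 + (15/4)x^4 - (5/2)x^3 + (15/16)x^2 + (13/16)x + 33/64


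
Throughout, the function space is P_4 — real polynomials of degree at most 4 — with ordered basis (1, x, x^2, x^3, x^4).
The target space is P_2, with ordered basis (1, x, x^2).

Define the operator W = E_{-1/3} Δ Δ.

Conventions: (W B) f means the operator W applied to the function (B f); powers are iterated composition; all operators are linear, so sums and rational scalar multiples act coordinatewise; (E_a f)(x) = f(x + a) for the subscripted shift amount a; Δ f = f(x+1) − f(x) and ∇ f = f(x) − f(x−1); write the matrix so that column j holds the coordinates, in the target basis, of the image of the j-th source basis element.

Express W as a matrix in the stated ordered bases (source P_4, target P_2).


the matrix is [[0, 0, 2, 4, 22/3]; [0, 0, 0, 6, 16]; [0, 0, 0, 0, 12]] (rows listed top to bottom)

image of 1: 0
image of x: 0
image of x^2: 2
image of x^3: 6x + 4
image of x^4: 12x^2 + 16x + 22/3
each image's coordinates form column j of the matrix


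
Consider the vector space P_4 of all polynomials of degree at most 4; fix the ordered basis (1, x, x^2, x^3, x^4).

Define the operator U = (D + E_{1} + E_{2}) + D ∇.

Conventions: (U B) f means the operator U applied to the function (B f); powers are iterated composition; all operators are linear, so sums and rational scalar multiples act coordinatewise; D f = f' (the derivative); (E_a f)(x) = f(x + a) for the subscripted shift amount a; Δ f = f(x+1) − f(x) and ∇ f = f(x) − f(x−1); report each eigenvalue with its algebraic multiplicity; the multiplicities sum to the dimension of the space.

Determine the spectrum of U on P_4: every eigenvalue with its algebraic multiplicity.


image of 1: 2
image of x: 2x + 4
image of x^2: 2x^2 + 8x + 7
image of x^3: 2x^3 + 12x^2 + 21x + 6
image of x^4: 2x^4 + 16x^3 + 42x^2 + 24x + 21
the matrix is upper triangular; its diagonal is (2, 2, 2, 2, 2)
for a triangular matrix the eigenvalues are the diagonal entries, with algebraic multiplicity their repetition count

λ = 2 (multiplicity 5)


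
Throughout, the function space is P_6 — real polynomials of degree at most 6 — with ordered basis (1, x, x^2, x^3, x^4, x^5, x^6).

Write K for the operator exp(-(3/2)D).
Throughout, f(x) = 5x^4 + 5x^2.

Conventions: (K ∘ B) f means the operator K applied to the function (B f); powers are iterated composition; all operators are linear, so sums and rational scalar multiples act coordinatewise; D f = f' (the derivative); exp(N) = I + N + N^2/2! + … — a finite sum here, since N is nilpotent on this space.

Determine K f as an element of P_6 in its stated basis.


the image equals g(x) = 5x^4 - 30x^3 + (145/2)x^2 - (165/2)x + 585/16

order-1 term: -30x^3 - 15x
order-2 term: (135/2)x^2 + 45/4
order-3 term: -(135/2)x
order-4 term: 405/16
the series for exp(-(3/2)D) f terminates at order 4
exp(-(3/2)D) f = 5x^4 - 30x^3 + (145/2)x^2 - (165/2)x + 585/16


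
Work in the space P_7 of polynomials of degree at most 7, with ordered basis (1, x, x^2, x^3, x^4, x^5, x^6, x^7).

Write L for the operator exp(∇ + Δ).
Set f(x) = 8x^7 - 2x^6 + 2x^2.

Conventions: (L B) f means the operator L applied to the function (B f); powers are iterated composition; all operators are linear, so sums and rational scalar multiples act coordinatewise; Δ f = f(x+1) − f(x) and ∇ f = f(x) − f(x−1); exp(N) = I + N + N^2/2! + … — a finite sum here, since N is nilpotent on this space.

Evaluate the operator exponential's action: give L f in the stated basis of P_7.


the image equals g(x) = 8x^7 + 110x^6 + 648x^5 + 2680x^4 + 8560x^3 + 18194x^2 + 23728x + 14936

order-1 term: 112x^6 - 24x^5 + 560x^4 - 80x^3 + 336x^2 - 16x + 16
order-2 term: 672x^5 - 120x^4 + 4480x^3 - 480x^2 + 3584x - 120
order-3 term: 2240x^4 - 320x^3 + 13440x^2 - 960x + 5824
order-4 term: 4480x^3 - 480x^2 + 17920x - 640
order-5 term: 5376x^2 - 384x + 8960
order-6 term: 3584x - 128
order-7 term: 1024
the series for exp(∇ + Δ) f terminates at order 7
exp(∇ + Δ) f = 8x^7 + 110x^6 + 648x^5 + 2680x^4 + 8560x^3 + 18194x^2 + 23728x + 14936


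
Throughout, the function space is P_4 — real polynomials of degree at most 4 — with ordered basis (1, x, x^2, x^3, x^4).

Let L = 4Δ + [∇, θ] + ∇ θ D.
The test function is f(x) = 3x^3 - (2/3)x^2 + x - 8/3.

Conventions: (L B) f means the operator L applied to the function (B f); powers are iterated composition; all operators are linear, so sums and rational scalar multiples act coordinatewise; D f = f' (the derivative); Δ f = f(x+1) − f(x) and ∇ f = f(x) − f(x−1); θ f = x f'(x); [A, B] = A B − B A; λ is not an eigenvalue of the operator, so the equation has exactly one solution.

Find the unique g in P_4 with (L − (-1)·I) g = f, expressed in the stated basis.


g(x) = 3x^3 - (137/3)x^2 + (1211/3)x - 5524/3

write g with unknown coordinates in the stated basis and equate coefficients in (L − (-1)·I) g = f
solving from the highest basis element down gives g = 3x^3 - (137/3)x^2 + (1211/3)x - 5524/3
check: L g = 45x^2 - (1208/3)x + 5516/3
so L g − (-1)·g = 3x^3 - (2/3)x^2 + x - 8/3 = f ✓


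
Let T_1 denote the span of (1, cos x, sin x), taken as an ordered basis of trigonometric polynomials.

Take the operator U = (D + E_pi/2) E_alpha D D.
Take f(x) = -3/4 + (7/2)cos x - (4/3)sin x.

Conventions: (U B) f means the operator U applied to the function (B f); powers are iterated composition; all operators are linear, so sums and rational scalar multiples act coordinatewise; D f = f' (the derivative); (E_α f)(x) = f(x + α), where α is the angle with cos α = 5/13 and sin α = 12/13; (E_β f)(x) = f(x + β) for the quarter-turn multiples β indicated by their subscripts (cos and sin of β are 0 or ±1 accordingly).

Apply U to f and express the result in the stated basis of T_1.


D f = -(4/3)cos x - (7/2)sin x
D D f = -(7/2)cos x + (4/3)sin x
E_alpha D D f = -(3/26)cos x + (146/39)sin x
D (E_alpha D) D f = (146/39)cos x + (3/26)sin x
E_pi/2 (E_alpha D) D f = (146/39)cos x + (3/26)sin x
(D + E_pi/2) (E_alpha D) D f = (292/39)cos x + (3/13)sin x

the result is g(x) = (292/39)cos x + (3/13)sin x


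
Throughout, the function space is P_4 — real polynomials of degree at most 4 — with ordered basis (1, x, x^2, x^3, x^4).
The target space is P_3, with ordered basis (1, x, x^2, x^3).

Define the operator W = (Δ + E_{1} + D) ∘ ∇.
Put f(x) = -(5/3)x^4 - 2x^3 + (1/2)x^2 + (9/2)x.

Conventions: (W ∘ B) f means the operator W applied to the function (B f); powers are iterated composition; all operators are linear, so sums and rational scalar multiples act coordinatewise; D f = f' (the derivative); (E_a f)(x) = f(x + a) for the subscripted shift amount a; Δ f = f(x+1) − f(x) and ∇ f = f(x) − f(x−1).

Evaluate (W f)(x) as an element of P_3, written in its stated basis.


∇ f = -(20/3)x^3 + 4x^2 + (1/3)x + 11/3
Δ ∇ f = -20x^2 - 12x - 7/3
E_{1} ∇ f = -(20/3)x^3 - 16x^2 - (35/3)x + 4/3
D ∇ f = -20x^2 + 8x + 1/3
(Δ + E_{1} + D) ∇ f = -(20/3)x^3 - 56x^2 - (47/3)x - 2/3

g(x) = -(20/3)x^3 - 56x^2 - (47/3)x - 2/3


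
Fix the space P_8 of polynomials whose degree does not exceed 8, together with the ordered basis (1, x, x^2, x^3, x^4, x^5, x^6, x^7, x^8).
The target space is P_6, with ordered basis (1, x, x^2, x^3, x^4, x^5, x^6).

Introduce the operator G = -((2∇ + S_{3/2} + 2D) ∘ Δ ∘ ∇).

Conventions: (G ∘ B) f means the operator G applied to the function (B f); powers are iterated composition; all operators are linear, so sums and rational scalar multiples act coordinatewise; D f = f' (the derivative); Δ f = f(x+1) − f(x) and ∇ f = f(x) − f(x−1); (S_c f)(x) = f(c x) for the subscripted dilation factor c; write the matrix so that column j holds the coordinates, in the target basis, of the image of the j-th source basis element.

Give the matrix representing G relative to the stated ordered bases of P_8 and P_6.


image of 1: 0
image of x: 0
image of x^2: -2
image of x^3: -9x - 24
image of x^4: -27x^2 - 96x + 22
image of x^5: -(135/2)x^3 - 240x^2 + 105x - 80
image of x^6: -(1215/8)x^4 - 480x^3 + (585/2)x^2 - 480x + 118
image of x^7: -(5103/16)x^5 - 840x^4 + (2415/4)x^3 - 1680x^2 + 819x - 280
image of x^8: -(5103/8)x^6 - 1344x^5 + (3885/4)x^4 - 4480x^3 + 3234x^2 - 2240x + 502
each image's coordinates form column j of the matrix

the matrix is [[0, 0, -2, -24, 22, -80, 118, -280, 502]; [0, 0, 0, -9, -96, 105, -480, 819, -2240]; [0, 0, 0, 0, -27, -240, 585/2, -1680, 3234]; [0, 0, 0, 0, 0, -135/2, -480, 2415/4, -4480]; [0, 0, 0, 0, 0, 0, -1215/8, -840, 3885/4]; [0, 0, 0, 0, 0, 0, 0, -5103/16, -1344]; [0, 0, 0, 0, 0, 0, 0, 0, -5103/8]] (rows listed top to bottom)


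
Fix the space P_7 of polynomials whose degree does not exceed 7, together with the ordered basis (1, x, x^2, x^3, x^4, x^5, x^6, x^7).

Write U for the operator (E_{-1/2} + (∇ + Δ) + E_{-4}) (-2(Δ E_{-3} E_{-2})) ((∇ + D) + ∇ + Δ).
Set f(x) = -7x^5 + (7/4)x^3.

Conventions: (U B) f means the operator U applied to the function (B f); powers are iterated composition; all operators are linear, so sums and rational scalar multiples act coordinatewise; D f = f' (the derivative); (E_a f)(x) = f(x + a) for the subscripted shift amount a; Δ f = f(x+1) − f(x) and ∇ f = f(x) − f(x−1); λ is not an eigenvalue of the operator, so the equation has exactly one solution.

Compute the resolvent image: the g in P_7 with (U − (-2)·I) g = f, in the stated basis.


the result is g(x) = -(7/2)x^5 - (4473/8)x^3 + 9870x^2 - 96383x + 499562

write g with unknown coordinates in the stated basis and equate coefficients in (U − (-2)·I) g = f
solving from the highest basis element down gives g = -(7/2)x^5 - (4473/8)x^3 + 9870x^2 - 96383x + 499562
check: U g = 1120x^3 - 19740x^2 + 192766x - 999124
so U g − (-2)·g = -7x^5 + (7/4)x^3 = f ✓


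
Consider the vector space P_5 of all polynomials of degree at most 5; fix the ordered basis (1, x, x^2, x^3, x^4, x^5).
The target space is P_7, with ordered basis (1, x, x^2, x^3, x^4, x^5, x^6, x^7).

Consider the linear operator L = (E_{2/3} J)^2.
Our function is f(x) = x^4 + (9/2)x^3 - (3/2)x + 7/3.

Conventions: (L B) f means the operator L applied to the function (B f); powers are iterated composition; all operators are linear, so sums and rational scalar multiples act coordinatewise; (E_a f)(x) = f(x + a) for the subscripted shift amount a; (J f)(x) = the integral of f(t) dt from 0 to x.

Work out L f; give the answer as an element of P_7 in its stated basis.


J f = (1/5)x^5 + (9/8)x^4 - (3/4)x^2 + (7/3)x
E_{2/3} J f = (1/5)x^5 + (43/24)x^4 + (35/9)x^3 + (307/108)x^2 + (232/81)x + 1787/1215
J (E_{2/3} J) f = (1/30)x^6 + (43/120)x^5 + (35/36)x^4 + (307/324)x^3 + (116/81)x^2 + (1787/1215)x
E_{2/3} J (E_{2/3} J) f = (1/30)x^6 + (59/120)x^5 + (43/18)x^4 + (1727/324)x^3 + (1147/162)x^2 + (7504/1215)x + 520/243

the image equals g(x) = (1/30)x^6 + (59/120)x^5 + (43/18)x^4 + (1727/324)x^3 + (1147/162)x^2 + (7504/1215)x + 520/243


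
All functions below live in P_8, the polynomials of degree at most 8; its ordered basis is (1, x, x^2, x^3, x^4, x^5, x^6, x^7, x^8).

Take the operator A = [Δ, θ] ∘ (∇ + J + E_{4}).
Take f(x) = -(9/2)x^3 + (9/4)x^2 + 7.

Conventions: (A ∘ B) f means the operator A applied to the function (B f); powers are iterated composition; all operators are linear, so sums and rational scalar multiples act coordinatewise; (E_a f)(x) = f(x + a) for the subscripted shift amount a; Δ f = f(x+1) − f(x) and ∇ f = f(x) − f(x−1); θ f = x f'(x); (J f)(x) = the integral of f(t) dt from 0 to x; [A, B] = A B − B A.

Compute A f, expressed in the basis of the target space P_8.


∇ f = -(27/2)x^2 + 18x - 27/4
J f = -(9/8)x^4 + (3/4)x^3 + 7x
E_{4} f = -(9/2)x^3 - (207/4)x^2 - 198x - 245
(∇ + J + E_{4}) f = -(9/8)x^4 - (15/4)x^3 - (261/4)x^2 - 173x - 1007/4
θ (∇ + J + E_{4}) f = -(9/2)x^4 - (45/4)x^3 - (261/2)x^2 - 173x
Δ θ (∇ + J + E_{4}) f = -18x^3 - (243/4)x^2 - (1251/4)x - 1277/4
Δ (∇ + J + E_{4}) f = -(9/2)x^3 - 18x^2 - (585/4)x - 1945/8
θ Δ (∇ + J + E_{4}) f = -(27/2)x^3 - 36x^2 - (585/4)x
[Δ, θ] (∇ + J + E_{4}) f = -(9/2)x^3 - (99/4)x^2 - (333/2)x - 1277/4

g(x) = -(9/2)x^3 - (99/4)x^2 - (333/2)x - 1277/4


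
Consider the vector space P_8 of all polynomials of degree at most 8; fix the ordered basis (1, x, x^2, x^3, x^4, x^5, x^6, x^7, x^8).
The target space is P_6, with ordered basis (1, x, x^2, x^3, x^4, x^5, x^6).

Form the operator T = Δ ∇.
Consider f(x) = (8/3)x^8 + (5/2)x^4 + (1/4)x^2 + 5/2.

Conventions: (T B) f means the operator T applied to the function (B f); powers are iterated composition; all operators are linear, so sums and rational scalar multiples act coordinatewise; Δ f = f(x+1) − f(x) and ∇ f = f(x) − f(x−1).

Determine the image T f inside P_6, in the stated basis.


∇ f = (64/3)x^7 - (224/3)x^6 + (448/3)x^5 - (560/3)x^4 + (478/3)x^3 - (269/3)x^2 + (191/6)x - 65/12
Δ ∇ f = (448/3)x^6 + (1120/3)x^4 + (538/3)x^2 + 65/6

the image equals g(x) = (448/3)x^6 + (1120/3)x^4 + (538/3)x^2 + 65/6


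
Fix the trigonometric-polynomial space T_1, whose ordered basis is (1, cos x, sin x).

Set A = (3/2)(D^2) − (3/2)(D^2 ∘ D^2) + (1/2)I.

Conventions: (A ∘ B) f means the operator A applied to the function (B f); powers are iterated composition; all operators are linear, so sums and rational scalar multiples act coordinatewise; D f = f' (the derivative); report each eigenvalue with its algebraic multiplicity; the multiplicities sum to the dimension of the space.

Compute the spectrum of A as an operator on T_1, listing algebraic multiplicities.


λ = -5/2 (multiplicity 2), λ = 1/2 (multiplicity 1)

image of 1: 1/2
image of cos x: -(5/2)cos x
image of sin x: -(5/2)sin x
the matrix is diagonal; its diagonal is (1/2, -5/2, -5/2)
for a triangular matrix the eigenvalues are the diagonal entries, with algebraic multiplicity their repetition count


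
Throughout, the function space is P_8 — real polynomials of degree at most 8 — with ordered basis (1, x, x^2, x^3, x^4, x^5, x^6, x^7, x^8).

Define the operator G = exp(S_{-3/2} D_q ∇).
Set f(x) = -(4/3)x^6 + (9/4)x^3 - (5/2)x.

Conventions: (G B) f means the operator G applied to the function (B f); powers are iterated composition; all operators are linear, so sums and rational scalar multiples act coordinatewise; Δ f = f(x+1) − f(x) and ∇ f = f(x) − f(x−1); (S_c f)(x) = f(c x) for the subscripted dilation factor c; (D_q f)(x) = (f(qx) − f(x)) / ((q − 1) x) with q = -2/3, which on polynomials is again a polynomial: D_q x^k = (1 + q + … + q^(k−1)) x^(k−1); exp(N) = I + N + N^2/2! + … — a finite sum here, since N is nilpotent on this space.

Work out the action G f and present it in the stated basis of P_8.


order-1 term: -(55/2)x^4 - (65/2)x^3 - (140/3)x^2 - (107/8)x - 59/4
order-2 term: -(385/4)x^2 - (135/8)x - 635/12
order-3 term: -385/6
the series for exp(S_{-3/2} D_q ∇) f terminates at order 3
exp(S_{-3/2} D_q ∇) f = -(4/3)x^6 - (55/2)x^4 - (121/4)x^3 - (1715/12)x^2 - (131/4)x - 791/6

the result is g(x) = -(4/3)x^6 - (55/2)x^4 - (121/4)x^3 - (1715/12)x^2 - (131/4)x - 791/6


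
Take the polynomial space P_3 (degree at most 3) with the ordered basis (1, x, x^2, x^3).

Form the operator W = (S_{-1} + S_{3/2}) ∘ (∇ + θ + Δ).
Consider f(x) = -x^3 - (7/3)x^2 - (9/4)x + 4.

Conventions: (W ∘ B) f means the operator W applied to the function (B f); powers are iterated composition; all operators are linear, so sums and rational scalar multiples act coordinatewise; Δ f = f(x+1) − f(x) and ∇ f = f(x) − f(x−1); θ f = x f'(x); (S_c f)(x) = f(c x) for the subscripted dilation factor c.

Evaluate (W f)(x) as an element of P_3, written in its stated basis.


the result is g(x) = -(57/8)x^3 - (104/3)x^2 - (139/24)x - 13

∇ f = -3x^2 - (5/3)x - 11/12
θ f = -3x^3 - (14/3)x^2 - (9/4)x
Δ f = -3x^2 - (23/3)x - 67/12
(∇ + θ + Δ) f = -3x^3 - (32/3)x^2 - (139/12)x - 13/2
S_{-1} (∇ + θ + Δ) f = 3x^3 - (32/3)x^2 + (139/12)x - 13/2
S_{3/2} (∇ + θ + Δ) f = -(81/8)x^3 - 24x^2 - (139/8)x - 13/2
(S_{-1} + S_{3/2}) (∇ + θ + Δ) f = -(57/8)x^3 - (104/3)x^2 - (139/24)x - 13


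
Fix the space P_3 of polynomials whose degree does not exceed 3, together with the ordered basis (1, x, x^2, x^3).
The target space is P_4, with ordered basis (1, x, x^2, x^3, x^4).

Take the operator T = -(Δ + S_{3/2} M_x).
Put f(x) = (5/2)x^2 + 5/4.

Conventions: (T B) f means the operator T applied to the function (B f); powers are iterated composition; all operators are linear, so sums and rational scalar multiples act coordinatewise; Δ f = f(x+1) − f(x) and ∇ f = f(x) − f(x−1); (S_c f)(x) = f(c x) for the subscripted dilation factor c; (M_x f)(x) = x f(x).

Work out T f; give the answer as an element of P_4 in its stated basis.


the result is g(x) = -(135/16)x^3 - (55/8)x - 5/2

Δ f = 5x + 5/2
M_x f = (5/2)x^3 + (5/4)x
S_{3/2} M_x f = (135/16)x^3 + (15/8)x
(Δ + S_{3/2} M_x) f = (135/16)x^3 + (55/8)x + 5/2
(-(Δ + S_{3/2} M_x)) f = -(135/16)x^3 - (55/8)x - 5/2


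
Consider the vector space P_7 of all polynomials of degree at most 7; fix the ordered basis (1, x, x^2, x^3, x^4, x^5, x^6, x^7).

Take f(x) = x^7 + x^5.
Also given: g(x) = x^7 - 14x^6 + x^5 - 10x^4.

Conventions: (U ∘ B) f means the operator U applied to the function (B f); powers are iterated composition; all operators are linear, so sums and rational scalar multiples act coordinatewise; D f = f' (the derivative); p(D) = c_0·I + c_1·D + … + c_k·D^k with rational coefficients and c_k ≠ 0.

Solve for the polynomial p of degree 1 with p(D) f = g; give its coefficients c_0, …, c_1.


p(D) = I − 2·D, i.e. c_0 = 1, c_1 = -2

D^0 f = x^7 + x^5
D^1 f = 7x^6 + 5x^4
matching coefficients of g against c_0 f + c_1 Df + … from the top degree down determines the c_i
solution: c_0 = 1, c_1 = -2


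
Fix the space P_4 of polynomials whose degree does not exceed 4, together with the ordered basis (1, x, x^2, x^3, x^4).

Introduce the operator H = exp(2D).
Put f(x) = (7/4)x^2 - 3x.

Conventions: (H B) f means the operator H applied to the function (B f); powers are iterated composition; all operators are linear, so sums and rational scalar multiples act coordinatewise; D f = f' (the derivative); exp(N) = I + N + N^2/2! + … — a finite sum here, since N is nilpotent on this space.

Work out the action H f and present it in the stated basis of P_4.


the result is g(x) = (7/4)x^2 + 4x + 1

order-1 term: 7x - 6
order-2 term: 7
the series for exp(2D) f terminates at order 2
exp(2D) f = (7/4)x^2 + 4x + 1


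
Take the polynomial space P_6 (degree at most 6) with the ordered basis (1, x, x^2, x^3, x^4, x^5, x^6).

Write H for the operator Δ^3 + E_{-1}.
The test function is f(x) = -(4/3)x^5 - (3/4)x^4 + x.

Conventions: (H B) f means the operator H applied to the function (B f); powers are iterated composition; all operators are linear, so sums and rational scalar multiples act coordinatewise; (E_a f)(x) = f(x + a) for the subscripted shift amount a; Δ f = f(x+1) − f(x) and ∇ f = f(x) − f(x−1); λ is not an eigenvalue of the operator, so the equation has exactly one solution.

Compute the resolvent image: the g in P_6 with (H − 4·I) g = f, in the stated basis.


write g with unknown coordinates in the stated basis and equate coefficients in (H − 4·I) g = f
solving from the highest basis element down gives g = (4/9)x^5 - (53/108)x^4 + (173/81)x^3 + (695/162)x^2 + (5608/243)x + 38837/2916
check: H g = (4/9)x^5 - (293/108)x^4 + (692/81)x^3 + (1390/81)x^2 + (22675/243)x + 38837/729
so H g − 4·g = -(4/3)x^5 - (3/4)x^4 + x = f ✓

the image equals g(x) = (4/9)x^5 - (53/108)x^4 + (173/81)x^3 + (695/162)x^2 + (5608/243)x + 38837/2916
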